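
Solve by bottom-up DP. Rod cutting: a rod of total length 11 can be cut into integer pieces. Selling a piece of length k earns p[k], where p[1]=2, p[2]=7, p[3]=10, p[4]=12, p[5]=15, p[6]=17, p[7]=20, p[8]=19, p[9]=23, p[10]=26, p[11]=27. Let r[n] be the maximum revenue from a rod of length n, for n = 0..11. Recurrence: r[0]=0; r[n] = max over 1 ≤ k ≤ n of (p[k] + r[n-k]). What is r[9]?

31

   n    0    1    2    3    4    5    6    7    8    9   10   11
r[n]    0    2    7   10   14   17   21   24   28   31   35   38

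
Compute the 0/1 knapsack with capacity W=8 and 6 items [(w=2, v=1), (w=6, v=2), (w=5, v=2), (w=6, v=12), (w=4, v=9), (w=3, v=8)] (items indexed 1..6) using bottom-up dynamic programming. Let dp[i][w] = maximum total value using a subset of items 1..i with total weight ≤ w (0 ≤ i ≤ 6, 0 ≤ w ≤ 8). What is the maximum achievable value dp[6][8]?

i\w   0   1   2   3   4   5   6   7   8
  0   0   0   0   0   0   0   0   0   0
  1   0   0   1   1   1   1   1   1   1
  2   0   0   1   1   1   1   2   2   3
  3   0   0   1   1   1   2   2   3   3
  4   0   0   1   1   1   2  12  12  13
  5   0   0   1   1   9   9  12  12  13
  6   0   0   1   8   9   9  12  17  17

17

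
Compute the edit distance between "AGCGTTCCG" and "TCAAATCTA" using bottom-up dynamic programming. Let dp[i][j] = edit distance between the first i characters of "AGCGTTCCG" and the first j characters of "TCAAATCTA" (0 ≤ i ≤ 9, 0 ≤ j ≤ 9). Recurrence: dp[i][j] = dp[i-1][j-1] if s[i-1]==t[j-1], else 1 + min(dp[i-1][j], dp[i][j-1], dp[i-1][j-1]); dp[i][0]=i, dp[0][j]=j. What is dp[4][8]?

   ''  T  C  A  A  A  T  C  T  A
''  0  1  2  3  4  5  6  7  8  9
 A  1  1  2  2  3  4  5  6  7  8
 G  2  2  2  3  3  4  5  6  7  8
 C  3  3  2  3  4  4  5  5  6  7
 G  4  4  3  3  4  5  5  6  6  7
 T  5  4  4  4  4  5  5  6  6  7
 T  6  5  5  5  5  5  5  6  6  7
 C  7  6  5  6  6  6  6  5  6  7
 C  8  7  6  6  7  7  7  6  6  7
 G  9  8  7  7  7  8  8  7  7  7

6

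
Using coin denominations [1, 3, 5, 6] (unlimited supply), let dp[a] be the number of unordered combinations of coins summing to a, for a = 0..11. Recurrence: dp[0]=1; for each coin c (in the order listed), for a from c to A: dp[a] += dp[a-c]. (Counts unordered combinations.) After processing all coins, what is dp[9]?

after  coin     0     1     2     3     4     5     6     7     8     9    10    11
          1     1     1     1     1     1     1     1     1     1     1     1     1
          3     1     1     1     2     2     2     3     3     3     4     4     4
          5     1     1     1     2     2     3     4     4     5     6     7     8
          6     1     1     1     2     2     3     5     5     6     8     9    11

8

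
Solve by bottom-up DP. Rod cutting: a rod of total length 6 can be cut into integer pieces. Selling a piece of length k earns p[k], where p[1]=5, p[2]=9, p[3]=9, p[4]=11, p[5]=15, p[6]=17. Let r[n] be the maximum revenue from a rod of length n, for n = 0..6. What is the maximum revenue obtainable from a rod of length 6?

   n    0    1    2    3    4    5    6
r[n]    0    5   10   15   20   25   30

30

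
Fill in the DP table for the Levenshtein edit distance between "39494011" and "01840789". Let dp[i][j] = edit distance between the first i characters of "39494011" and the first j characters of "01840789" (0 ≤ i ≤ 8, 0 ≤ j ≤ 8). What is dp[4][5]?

   ''  0  1  8  4  0  7  8  9
''  0  1  2  3  4  5  6  7  8
 3  1  1  2  3  4  5  6  7  8
 9  2  2  2  3  4  5  6  7  7
 4  3  3  3  3  3  4  5  6  7
 9  4  4  4  4  4  4  5  6  6
 4  5  5  5  5  4  5  5  6  7
 0  6  5  6  6  5  4  5  6  7
 1  7  6  5  6  6  5  5  6  7
 1  8  7  6  6  7  6  6  6  7

4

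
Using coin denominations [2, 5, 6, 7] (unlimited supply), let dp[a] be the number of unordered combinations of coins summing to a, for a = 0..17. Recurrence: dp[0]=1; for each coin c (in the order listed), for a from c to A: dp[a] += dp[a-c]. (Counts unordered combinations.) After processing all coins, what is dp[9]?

after  coin     0     1     2     3     4     5     6     7     8     9    10    11    12    13    14    15    16    17
          2     1     0     1     0     1     0     1     0     1     0     1     0     1     0     1     0     1     0
          5     1     0     1     0     1     1     1     1     1     1     2     1     2     1     2     2     2     2
          6     1     0     1     0     1     1     2     1     2     1     3     2     4     2     4     3     5     4
          7     1     0     1     0     1     1     2     2     2     2     3     3     5     4     6     5     7     7

2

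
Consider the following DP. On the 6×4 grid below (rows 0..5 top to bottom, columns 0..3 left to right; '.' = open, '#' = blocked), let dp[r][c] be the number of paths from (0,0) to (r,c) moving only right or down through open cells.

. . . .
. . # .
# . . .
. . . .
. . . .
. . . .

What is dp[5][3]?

21

r\c   0   1   2   3
  0   1   1   1   1
  1   1   2   0   1
  2   0   2   2   3
  3   0   2   4   7
  4   0   2   6  13
  5   0   2   8  21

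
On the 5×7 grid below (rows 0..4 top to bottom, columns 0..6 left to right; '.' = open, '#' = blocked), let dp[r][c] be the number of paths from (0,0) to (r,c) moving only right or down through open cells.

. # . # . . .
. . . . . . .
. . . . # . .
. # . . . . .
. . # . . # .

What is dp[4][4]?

14

r\c   0   1   2   3   4   5   6
  0   1   0   0   0   0   0   0
  1   1   1   1   1   1   1   1
  2   1   2   3   4   0   1   2
  3   1   0   3   7   7   8  10
  4   1   1   0   7  14   0  10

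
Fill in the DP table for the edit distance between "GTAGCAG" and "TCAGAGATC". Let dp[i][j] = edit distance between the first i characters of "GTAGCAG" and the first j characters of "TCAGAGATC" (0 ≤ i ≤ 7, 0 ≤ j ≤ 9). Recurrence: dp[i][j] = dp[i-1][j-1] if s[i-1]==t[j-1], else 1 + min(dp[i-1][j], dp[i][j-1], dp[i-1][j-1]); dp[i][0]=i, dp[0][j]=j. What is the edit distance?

6

   ''  T  C  A  G  A  G  A  T  C
''  0  1  2  3  4  5  6  7  8  9
 G  1  1  2  3  3  4  5  6  7  8
 T  2  1  2  3  4  4  5  6  6  7
 A  3  2  2  2  3  4  5  5  6  7
 G  4  3  3  3  2  3  4  5  6  7
 C  5  4  3  4  3  3  4  5  6  6
 A  6  5  4  3  4  3  4  4  5  6
 G  7  6  5  4  3  4  3  4  5  6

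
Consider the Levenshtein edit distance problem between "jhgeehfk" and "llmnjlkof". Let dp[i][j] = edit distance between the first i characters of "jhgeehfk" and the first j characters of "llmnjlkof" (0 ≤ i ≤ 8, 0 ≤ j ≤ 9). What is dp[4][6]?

   ''  l  l  m  n  j  l  k  o  f
''  0  1  2  3  4  5  6  7  8  9
 j  1  1  2  3  4  4  5  6  7  8
 h  2  2  2  3  4  5  5  6  7  8
 g  3  3  3  3  4  5  6  6  7  8
 e  4  4  4  4  4  5  6  7  7  8
 e  5  5  5  5  5  5  6  7  8  8
 h  6  6  6  6  6  6  6  7  8  9
 f  7  7  7  7  7  7  7  7  8  8
 k  8  8  8  8  8  8  8  7  8  9

6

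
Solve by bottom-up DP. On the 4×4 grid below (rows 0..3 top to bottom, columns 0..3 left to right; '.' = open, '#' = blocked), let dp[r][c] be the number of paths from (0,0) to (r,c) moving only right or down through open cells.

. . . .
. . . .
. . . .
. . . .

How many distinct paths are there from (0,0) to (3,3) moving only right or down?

20

r\c   0   1   2   3
  0   1   1   1   1
  1   1   2   3   4
  2   1   3   6  10
  3   1   4  10  20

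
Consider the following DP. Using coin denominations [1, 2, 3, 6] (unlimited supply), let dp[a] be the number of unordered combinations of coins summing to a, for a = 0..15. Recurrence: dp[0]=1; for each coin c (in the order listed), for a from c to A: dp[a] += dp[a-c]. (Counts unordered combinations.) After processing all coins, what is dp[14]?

after  coin     0     1     2     3     4     5     6     7     8     9    10    11    12    13    14    15
          1     1     1     1     1     1     1     1     1     1     1     1     1     1     1     1     1
          2     1     1     2     2     3     3     4     4     5     5     6     6     7     7     8     8
          3     1     1     2     3     4     5     7     8    10    12    14    16    19    21    24    27
          6     1     1     2     3     4     5     8     9    12    15    18    21    27    30    36    42

36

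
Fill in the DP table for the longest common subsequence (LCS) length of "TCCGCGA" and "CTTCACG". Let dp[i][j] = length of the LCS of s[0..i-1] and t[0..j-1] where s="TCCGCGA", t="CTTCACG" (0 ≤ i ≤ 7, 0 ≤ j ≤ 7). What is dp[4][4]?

   ''  C  T  T  C  A  C  G
''  0  0  0  0  0  0  0  0
 T  0  0  1  1  1  1  1  1
 C  0  1  1  1  2  2  2  2
 C  0  1  1  1  2  2  3  3
 G  0  1  1  1  2  2  3  4
 C  0  1  1  1  2  2  3  4
 G  0  1  1  1  2  2  3  4
 A  0  1  1  1  2  3  3  4

2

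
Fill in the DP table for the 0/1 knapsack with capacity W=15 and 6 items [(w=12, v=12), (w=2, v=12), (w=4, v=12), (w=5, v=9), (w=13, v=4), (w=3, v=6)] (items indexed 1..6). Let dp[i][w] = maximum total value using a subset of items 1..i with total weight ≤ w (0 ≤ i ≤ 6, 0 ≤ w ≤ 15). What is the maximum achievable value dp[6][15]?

i\w   0   1   2   3   4   5   6   7   8   9  10  11  12  13  14  15
  0   0   0   0   0   0   0   0   0   0   0   0   0   0   0   0   0
  1   0   0   0   0   0   0   0   0   0   0   0   0  12  12  12  12
  2   0   0  12  12  12  12  12  12  12  12  12  12  12  12  24  24
  3   0   0  12  12  12  12  24  24  24  24  24  24  24  24  24  24
  4   0   0  12  12  12  12  24  24  24  24  24  33  33  33  33  33
  5   0   0  12  12  12  12  24  24  24  24  24  33  33  33  33  33
  6   0   0  12  12  12  18  24  24  24  30  30  33  33  33  39  39

39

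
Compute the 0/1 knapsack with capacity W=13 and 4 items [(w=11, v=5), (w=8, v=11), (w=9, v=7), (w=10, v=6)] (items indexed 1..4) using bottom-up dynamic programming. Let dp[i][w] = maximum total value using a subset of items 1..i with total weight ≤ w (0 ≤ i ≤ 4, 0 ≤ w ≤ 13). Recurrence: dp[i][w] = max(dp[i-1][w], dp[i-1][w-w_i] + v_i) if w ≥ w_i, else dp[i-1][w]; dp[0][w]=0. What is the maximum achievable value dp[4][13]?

i\w   0   1   2   3   4   5   6   7   8   9  10  11  12  13
  0   0   0   0   0   0   0   0   0   0   0   0   0   0   0
  1   0   0   0   0   0   0   0   0   0   0   0   5   5   5
  2   0   0   0   0   0   0   0   0  11  11  11  11  11  11
  3   0   0   0   0   0   0   0   0  11  11  11  11  11  11
  4   0   0   0   0   0   0   0   0  11  11  11  11  11  11

11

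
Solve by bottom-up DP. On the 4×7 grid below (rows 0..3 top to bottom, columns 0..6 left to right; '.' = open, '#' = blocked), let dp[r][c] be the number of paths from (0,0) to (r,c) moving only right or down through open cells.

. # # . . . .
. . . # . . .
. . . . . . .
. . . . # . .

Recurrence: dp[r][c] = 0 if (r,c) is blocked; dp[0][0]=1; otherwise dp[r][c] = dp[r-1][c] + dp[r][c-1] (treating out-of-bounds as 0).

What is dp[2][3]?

r\c   0   1   2   3   4   5   6
  0   1   0   0   0   0   0   0
  1   1   1   1   0   0   0   0
  2   1   2   3   3   3   3   3
  3   1   3   6   9   0   3   6

3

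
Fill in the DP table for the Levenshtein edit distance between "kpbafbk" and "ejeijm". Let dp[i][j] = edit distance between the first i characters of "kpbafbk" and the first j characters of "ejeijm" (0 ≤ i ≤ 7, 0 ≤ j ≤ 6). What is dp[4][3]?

   ''  e  j  e  i  j  m
''  0  1  2  3  4  5  6
 k  1  1  2  3  4  5  6
 p  2  2  2  3  4  5  6
 b  3  3  3  3  4  5  6
 a  4  4  4  4  4  5  6
 f  5  5  5  5  5  5  6
 b  6  6  6  6  6  6  6
 k  7  7  7  7  7  7  7

4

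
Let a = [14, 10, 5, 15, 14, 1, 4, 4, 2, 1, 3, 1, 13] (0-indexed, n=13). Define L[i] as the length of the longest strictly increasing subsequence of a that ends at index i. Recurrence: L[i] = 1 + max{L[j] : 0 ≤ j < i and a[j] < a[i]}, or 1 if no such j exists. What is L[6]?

2

   i    0    1    2    3    4    5    6    7    8    9   10   11   12
a[i]   14   10    5   15   14    1    4    4    2    1    3    1   13
L[i]    1    1    1    2    2    1    2    2    2    1    3    1    4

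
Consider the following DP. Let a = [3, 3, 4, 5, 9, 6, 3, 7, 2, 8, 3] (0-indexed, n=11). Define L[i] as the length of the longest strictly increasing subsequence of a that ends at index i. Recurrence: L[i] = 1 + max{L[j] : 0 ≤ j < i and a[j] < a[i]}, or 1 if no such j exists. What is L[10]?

2

   i    0    1    2    3    4    5    6    7    8    9   10
a[i]    3    3    4    5    9    6    3    7    2    8    3
L[i]    1    1    2    3    4    4    1    5    1    6    2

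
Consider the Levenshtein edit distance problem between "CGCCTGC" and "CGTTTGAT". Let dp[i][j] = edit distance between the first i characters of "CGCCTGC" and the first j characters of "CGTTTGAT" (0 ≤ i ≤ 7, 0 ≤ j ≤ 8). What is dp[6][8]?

4

   ''  C  G  T  T  T  G  A  T
''  0  1  2  3  4  5  6  7  8
 C  1  0  1  2  3  4  5  6  7
 G  2  1  0  1  2  3  4  5  6
 C  3  2  1  1  2  3  4  5  6
 C  4  3  2  2  2  3  4  5  6
 T  5  4  3  2  2  2  3  4  5
 G  6  5  4  3  3  3  2  3  4
 C  7  6  5  4  4  4  3  3  4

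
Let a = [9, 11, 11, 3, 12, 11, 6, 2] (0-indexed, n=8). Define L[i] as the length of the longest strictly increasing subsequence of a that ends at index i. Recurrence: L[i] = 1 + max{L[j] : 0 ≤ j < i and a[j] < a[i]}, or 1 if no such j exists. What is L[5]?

2

   i    0    1    2    3    4    5    6    7
a[i]    9   11   11    3   12   11    6    2
L[i]    1    2    2    1    3    2    2    1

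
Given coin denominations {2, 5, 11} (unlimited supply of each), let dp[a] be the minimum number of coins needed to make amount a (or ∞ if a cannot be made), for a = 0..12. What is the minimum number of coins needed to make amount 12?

 a  0  1  2  3  4  5  6  7  8  9 10 11 12
dp  0  -  1  -  2  1  3  2  4  3  2  1  3
(- denotes ∞ / unreachable)

3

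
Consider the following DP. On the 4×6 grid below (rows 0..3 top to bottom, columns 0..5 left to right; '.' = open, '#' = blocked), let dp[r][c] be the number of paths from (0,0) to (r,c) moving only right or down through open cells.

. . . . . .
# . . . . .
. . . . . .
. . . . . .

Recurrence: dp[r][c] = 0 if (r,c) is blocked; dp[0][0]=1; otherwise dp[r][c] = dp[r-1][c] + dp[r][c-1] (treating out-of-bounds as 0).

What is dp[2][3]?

6

r\c   0   1   2   3   4   5
  0   1   1   1   1   1   1
  1   0   1   2   3   4   5
  2   0   1   3   6  10  15
  3   0   1   4  10  20  35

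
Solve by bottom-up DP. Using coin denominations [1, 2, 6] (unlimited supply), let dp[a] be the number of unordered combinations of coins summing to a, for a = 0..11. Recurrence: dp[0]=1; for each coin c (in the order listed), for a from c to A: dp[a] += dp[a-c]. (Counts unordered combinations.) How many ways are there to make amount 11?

9

after  coin     0     1     2     3     4     5     6     7     8     9    10    11
          1     1     1     1     1     1     1     1     1     1     1     1     1
          2     1     1     2     2     3     3     4     4     5     5     6     6
          6     1     1     2     2     3     3     5     5     7     7     9     9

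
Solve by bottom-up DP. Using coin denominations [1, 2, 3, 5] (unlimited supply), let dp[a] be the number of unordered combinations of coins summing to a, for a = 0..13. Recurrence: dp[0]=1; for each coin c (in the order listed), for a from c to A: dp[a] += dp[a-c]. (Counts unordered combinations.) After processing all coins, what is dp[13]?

after  coin     0     1     2     3     4     5     6     7     8     9    10    11    12    13
          1     1     1     1     1     1     1     1     1     1     1     1     1     1     1
          2     1     1     2     2     3     3     4     4     5     5     6     6     7     7
          3     1     1     2     3     4     5     7     8    10    12    14    16    19    21
          5     1     1     2     3     4     6     8    10    13    16    20    24    29    34

34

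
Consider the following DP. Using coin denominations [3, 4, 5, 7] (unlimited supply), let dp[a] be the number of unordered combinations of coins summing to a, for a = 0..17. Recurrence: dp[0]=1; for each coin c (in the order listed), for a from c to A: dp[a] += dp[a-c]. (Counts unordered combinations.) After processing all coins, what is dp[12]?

after  coin     0     1     2     3     4     5     6     7     8     9    10    11    12    13    14    15    16    17
          3     1     0     0     1     0     0     1     0     0     1     0     0     1     0     0     1     0     0
          4     1     0     0     1     1     0     1     1     1     1     1     1     2     1     1     2     2     1
          5     1     0     0     1     1     1     1     1     2     2     2     2     3     3     3     4     4     4
          7     1     0     0     1     1     1     1     2     2     2     3     3     4     4     5     6     6     7

4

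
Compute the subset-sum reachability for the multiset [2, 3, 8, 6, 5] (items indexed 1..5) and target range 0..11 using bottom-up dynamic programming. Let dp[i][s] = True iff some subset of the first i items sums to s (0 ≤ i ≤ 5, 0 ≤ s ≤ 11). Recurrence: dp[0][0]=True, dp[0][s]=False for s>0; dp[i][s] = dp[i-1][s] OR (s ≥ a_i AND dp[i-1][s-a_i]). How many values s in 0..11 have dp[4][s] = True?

i\s   0   1   2   3   4   5   6   7   8   9  10  11
  0   T   F   F   F   F   F   F   F   F   F   F   F
  1   T   F   T   F   F   F   F   F   F   F   F   F
  2   T   F   T   T   F   T   F   F   F   F   F   F
  3   T   F   T   T   F   T   F   F   T   F   T   T
  4   T   F   T   T   F   T   T   F   T   T   T   T
  5   T   F   T   T   F   T   T   T   T   T   T   T

9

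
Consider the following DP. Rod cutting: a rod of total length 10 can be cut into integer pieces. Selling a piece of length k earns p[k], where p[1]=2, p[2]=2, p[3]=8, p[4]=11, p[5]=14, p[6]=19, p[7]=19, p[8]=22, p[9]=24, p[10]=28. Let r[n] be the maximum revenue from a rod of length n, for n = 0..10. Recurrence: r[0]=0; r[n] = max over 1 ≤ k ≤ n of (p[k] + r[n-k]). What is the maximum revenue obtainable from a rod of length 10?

30

   n    0    1    2    3    4    5    6    7    8    9   10
r[n]    0    2    4    8   11   14   19   21   23   27   30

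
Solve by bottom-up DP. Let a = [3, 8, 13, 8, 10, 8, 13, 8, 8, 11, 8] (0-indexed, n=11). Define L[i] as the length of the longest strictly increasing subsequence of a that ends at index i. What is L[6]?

   i    0    1    2    3    4    5    6    7    8    9   10
a[i]    3    8   13    8   10    8   13    8    8   11    8
L[i]    1    2    3    2    3    2    4    2    2    4    2

4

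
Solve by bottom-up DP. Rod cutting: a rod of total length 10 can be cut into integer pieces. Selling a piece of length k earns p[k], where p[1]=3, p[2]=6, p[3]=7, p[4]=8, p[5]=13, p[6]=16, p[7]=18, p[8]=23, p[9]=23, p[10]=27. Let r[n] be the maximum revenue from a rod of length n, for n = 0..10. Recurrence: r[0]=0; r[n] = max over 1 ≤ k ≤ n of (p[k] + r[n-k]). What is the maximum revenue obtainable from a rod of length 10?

30

   n    0    1    2    3    4    5    6    7    8    9   10
r[n]    0    3    6    9   12   15   18   21   24   27   30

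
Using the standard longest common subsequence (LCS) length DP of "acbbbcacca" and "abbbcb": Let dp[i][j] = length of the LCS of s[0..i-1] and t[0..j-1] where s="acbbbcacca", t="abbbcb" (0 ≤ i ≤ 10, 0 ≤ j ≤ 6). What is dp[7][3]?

   ''  a  b  b  b  c  b
''  0  0  0  0  0  0  0
 a  0  1  1  1  1  1  1
 c  0  1  1  1  1  2  2
 b  0  1  2  2  2  2  3
 b  0  1  2  3  3  3  3
 b  0  1  2  3  4  4  4
 c  0  1  2  3  4  5  5
 a  0  1  2  3  4  5  5
 c  0  1  2  3  4  5  5
 c  0  1  2  3  4  5  5
 a  0  1  2  3  4  5  5

3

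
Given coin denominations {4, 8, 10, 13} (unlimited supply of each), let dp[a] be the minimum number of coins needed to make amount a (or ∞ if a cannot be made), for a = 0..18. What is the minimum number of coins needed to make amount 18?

 a  0  1  2  3  4  5  6  7  8  9 10 11 12 13 14 15 16 17 18
dp  0  -  -  -  1  -  -  -  1  -  1  -  2  1  2  -  2  2  2
(- denotes ∞ / unreachable)

2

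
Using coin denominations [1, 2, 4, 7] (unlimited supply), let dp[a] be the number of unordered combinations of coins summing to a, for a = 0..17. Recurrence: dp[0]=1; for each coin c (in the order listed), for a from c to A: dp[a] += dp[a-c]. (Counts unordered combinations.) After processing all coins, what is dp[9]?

11

after  coin     0     1     2     3     4     5     6     7     8     9    10    11    12    13    14    15    16    17
          1     1     1     1     1     1     1     1     1     1     1     1     1     1     1     1     1     1     1
          2     1     1     2     2     3     3     4     4     5     5     6     6     7     7     8     8     9     9
          4     1     1     2     2     4     4     6     6     9     9    12    12    16    16    20    20    25    25
          7     1     1     2     2     4     4     6     7    10    11    14    16    20    22    27    30    36    39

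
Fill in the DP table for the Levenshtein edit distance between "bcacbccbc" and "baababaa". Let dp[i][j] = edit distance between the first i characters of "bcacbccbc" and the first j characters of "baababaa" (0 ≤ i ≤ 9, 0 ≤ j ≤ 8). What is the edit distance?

6

   ''  b  a  a  b  a  b  a  a
''  0  1  2  3  4  5  6  7  8
 b  1  0  1  2  3  4  5  6  7
 c  2  1  1  2  3  4  5  6  7
 a  3  2  1  1  2  3  4  5  6
 c  4  3  2  2  2  3  4  5  6
 b  5  4  3  3  2  3  3  4  5
 c  6  5  4  4  3  3  4  4  5
 c  7  6  5  5  4  4  4  5  5
 b  8  7  6  6  5  5  4  5  6
 c  9  8  7  7  6  6  5  5  6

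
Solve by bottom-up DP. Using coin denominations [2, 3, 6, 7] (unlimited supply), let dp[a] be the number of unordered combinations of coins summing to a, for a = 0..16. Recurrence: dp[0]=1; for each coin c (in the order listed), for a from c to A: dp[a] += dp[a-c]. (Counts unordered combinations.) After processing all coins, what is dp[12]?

7

after  coin     0     1     2     3     4     5     6     7     8     9    10    11    12    13    14    15    16
          2     1     0     1     0     1     0     1     0     1     0     1     0     1     0     1     0     1
          3     1     0     1     1     1     1     2     1     2     2     2     2     3     2     3     3     3
          6     1     0     1     1     1     1     3     1     3     3     3     3     6     3     6     6     6
          7     1     0     1     1     1     1     3     2     3     4     4     4     7     6     8     9    10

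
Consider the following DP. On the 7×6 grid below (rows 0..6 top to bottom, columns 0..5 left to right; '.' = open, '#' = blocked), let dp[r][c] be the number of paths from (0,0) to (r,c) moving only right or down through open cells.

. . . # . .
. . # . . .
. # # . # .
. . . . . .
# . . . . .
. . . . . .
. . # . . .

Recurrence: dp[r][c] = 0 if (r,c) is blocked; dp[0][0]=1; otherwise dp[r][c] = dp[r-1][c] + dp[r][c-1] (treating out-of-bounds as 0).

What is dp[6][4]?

r\c   0   1   2   3   4   5
  0   1   1   1   0   0   0
  1   1   2   0   0   0   0
  2   1   0   0   0   0   0
  3   1   1   1   1   1   1
  4   0   1   2   3   4   5
  5   0   1   3   6  10  15
  6   0   1   0   6  16  31

16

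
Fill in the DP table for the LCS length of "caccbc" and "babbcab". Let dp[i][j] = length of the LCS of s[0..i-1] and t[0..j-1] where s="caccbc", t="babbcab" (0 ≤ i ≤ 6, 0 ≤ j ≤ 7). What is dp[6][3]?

   ''  b  a  b  b  c  a  b
''  0  0  0  0  0  0  0  0
 c  0  0  0  0  0  1  1  1
 a  0  0  1  1  1  1  2  2
 c  0  0  1  1  1  2  2  2
 c  0  0  1  1  1  2  2  2
 b  0  1  1  2  2  2  2  3
 c  0  1  1  2  2  3  3  3

2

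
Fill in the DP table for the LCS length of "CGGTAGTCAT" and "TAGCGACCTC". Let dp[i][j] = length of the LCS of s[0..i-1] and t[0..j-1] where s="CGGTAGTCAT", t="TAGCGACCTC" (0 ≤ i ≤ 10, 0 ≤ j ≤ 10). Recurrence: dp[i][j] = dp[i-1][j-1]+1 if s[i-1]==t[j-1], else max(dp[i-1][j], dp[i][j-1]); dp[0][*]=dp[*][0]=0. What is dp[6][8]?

3

   ''  T  A  G  C  G  A  C  C  T  C
''  0  0  0  0  0  0  0  0  0  0  0
 C  0  0  0  0  1  1  1  1  1  1  1
 G  0  0  0  1  1  2  2  2  2  2  2
 G  0  0  0  1  1  2  2  2  2  2  2
 T  0  1  1  1  1  2  2  2  2  3  3
 A  0  1  2  2  2  2  3  3  3  3  3
 G  0  1  2  3  3  3  3  3  3  3  3
 T  0  1  2  3  3  3  3  3  3  4  4
 C  0  1  2  3  4  4  4  4  4  4  5
 A  0  1  2  3  4  4  5  5  5  5  5
 T  0  1  2  3  4  4  5  5  5  6  6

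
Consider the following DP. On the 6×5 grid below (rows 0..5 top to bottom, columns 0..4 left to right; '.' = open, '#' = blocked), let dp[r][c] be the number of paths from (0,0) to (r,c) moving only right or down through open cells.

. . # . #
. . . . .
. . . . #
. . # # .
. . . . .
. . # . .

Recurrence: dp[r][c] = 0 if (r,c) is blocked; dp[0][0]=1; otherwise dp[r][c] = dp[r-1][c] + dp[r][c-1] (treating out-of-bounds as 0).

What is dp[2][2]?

5

r\c   0   1   2   3   4
  0   1   1   0   0   0
  1   1   2   2   2   2
  2   1   3   5   7   0
  3   1   4   0   0   0
  4   1   5   5   5   5
  5   1   6   0   5  10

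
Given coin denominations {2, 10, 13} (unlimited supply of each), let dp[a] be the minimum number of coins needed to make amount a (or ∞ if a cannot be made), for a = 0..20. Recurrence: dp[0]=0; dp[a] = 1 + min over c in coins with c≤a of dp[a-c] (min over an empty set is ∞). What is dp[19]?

4

 a  0  1  2  3  4  5  6  7  8  9 10 11 12 13 14 15 16 17 18 19 20
dp  0  -  1  -  2  -  3  -  4  -  1  -  2  1  3  2  4  3  5  4  2
(- denotes ∞ / unreachable)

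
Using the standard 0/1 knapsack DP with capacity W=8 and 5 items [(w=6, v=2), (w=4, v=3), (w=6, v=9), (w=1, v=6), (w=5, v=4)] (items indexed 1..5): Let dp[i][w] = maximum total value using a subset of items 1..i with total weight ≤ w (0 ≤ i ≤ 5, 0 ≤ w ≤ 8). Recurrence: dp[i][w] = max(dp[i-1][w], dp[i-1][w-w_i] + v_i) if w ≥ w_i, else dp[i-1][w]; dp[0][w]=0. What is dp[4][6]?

i\w   0   1   2   3   4   5   6   7   8
  0   0   0   0   0   0   0   0   0   0
  1   0   0   0   0   0   0   2   2   2
  2   0   0   0   0   3   3   3   3   3
  3   0   0   0   0   3   3   9   9   9
  4   0   6   6   6   6   9   9  15  15
  5   0   6   6   6   6   9  10  15  15

9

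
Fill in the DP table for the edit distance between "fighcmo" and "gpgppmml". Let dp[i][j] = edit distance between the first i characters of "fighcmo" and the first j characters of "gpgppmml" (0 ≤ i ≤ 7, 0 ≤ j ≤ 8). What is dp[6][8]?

6

   ''  g  p  g  p  p  m  m  l
''  0  1  2  3  4  5  6  7  8
 f  1  1  2  3  4  5  6  7  8
 i  2  2  2  3  4  5  6  7  8
 g  3  2  3  2  3  4  5  6  7
 h  4  3  3  3  3  4  5  6  7
 c  5  4  4  4  4  4  5  6  7
 m  6  5  5  5  5  5  4  5  6
 o  7  6  6  6  6  6  5  5  6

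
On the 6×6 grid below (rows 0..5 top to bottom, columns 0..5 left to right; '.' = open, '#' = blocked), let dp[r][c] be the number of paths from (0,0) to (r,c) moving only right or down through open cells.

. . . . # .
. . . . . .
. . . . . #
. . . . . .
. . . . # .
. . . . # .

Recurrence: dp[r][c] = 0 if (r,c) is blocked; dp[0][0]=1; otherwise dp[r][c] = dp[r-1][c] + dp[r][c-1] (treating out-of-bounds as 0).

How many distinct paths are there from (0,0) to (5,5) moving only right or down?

r\c   0   1   2   3   4   5
  0   1   1   1   1   0   0
  1   1   2   3   4   4   4
  2   1   3   6  10  14   0
  3   1   4  10  20  34  34
  4   1   5  15  35   0  34
  5   1   6  21  56   0  34

34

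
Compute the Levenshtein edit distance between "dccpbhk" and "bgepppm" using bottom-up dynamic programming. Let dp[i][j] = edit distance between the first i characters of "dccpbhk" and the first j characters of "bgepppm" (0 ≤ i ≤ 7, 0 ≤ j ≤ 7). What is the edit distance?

   ''  b  g  e  p  p  p  m
''  0  1  2  3  4  5  6  7
 d  1  1  2  3  4  5  6  7
 c  2  2  2  3  4  5  6  7
 c  3  3  3  3  4  5  6  7
 p  4  4  4  4  3  4  5  6
 b  5  4  5  5  4  4  5  6
 h  6  5  5  6  5  5  5  6
 k  7  6  6  6  6  6  6  6

6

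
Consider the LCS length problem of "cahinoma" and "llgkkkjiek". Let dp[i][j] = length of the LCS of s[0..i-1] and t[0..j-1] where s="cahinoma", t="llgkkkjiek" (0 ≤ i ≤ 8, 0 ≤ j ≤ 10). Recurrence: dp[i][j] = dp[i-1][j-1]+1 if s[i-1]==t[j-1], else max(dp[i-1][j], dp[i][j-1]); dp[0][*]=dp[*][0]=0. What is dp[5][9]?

1

   ''  l  l  g  k  k  k  j  i  e  k
''  0  0  0  0  0  0  0  0  0  0  0
 c  0  0  0  0  0  0  0  0  0  0  0
 a  0  0  0  0  0  0  0  0  0  0  0
 h  0  0  0  0  0  0  0  0  0  0  0
 i  0  0  0  0  0  0  0  0  1  1  1
 n  0  0  0  0  0  0  0  0  1  1  1
 o  0  0  0  0  0  0  0  0  1  1  1
 m  0  0  0  0  0  0  0  0  1  1  1
 a  0  0  0  0  0  0  0  0  1  1  1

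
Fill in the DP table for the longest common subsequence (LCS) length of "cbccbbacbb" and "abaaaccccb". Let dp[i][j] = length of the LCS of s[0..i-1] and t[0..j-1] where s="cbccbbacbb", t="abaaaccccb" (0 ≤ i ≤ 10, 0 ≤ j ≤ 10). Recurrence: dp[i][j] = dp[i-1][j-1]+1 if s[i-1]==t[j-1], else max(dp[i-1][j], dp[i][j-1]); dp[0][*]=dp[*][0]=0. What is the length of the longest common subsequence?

5

   ''  a  b  a  a  a  c  c  c  c  b
''  0  0  0  0  0  0  0  0  0  0  0
 c  0  0  0  0  0  0  1  1  1  1  1
 b  0  0  1  1  1  1  1  1  1  1  2
 c  0  0  1  1  1  1  2  2  2  2  2
 c  0  0  1  1  1  1  2  3  3  3  3
 b  0  0  1  1  1  1  2  3  3  3  4
 b  0  0  1  1  1  1  2  3  3  3  4
 a  0  1  1  2  2  2  2  3  3  3  4
 c  0  1  1  2  2  2  3  3  4  4  4
 b  0  1  2  2  2  2  3  3  4  4  5
 b  0  1  2  2  2  2  3  3  4  4  5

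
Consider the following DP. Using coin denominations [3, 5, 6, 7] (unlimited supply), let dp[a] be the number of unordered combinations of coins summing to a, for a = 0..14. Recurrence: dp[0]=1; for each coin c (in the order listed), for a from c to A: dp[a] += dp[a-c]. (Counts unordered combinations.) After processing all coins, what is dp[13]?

3

after  coin     0     1     2     3     4     5     6     7     8     9    10    11    12    13    14
          3     1     0     0     1     0     0     1     0     0     1     0     0     1     0     0
          5     1     0     0     1     0     1     1     0     1     1     1     1     1     1     1
          6     1     0     0     1     0     1     2     0     1     2     1     2     3     1     2
          7     1     0     0     1     0     1     2     1     1     2     2     2     4     3     3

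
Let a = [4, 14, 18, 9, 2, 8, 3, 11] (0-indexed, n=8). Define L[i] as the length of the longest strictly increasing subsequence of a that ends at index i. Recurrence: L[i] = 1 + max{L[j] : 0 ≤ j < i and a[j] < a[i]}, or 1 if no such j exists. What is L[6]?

   i    0    1    2    3    4    5    6    7
a[i]    4   14   18    9    2    8    3   11
L[i]    1    2    3    2    1    2    2    3

2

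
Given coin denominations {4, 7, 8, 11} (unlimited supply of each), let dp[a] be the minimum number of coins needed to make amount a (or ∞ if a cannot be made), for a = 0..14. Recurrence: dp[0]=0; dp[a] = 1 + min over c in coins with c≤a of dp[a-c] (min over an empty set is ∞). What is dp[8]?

 a  0  1  2  3  4  5  6  7  8  9 10 11 12 13 14
dp  0  -  -  -  1  -  -  1  1  -  -  1  2  -  2
(- denotes ∞ / unreachable)

1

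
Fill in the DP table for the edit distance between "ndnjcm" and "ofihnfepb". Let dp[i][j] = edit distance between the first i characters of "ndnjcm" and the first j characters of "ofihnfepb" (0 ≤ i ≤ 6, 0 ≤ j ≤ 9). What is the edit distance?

   ''  o  f  i  h  n  f  e  p  b
''  0  1  2  3  4  5  6  7  8  9
 n  1  1  2  3  4  4  5  6  7  8
 d  2  2  2  3  4  5  5  6  7  8
 n  3  3  3  3  4  4  5  6  7  8
 j  4  4  4  4  4  5  5  6  7  8
 c  5  5  5  5  5  5  6  6  7  8
 m  6  6  6  6  6  6  6  7  7  8

8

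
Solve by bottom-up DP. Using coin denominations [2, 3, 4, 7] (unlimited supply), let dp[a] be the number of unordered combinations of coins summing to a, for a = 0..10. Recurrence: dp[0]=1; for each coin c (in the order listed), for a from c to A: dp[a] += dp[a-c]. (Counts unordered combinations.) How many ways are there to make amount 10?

after  coin     0     1     2     3     4     5     6     7     8     9    10
          2     1     0     1     0     1     0     1     0     1     0     1
          3     1     0     1     1     1     1     2     1     2     2     2
          4     1     0     1     1     2     1     3     2     4     3     5
          7     1     0     1     1     2     1     3     3     4     4     6

6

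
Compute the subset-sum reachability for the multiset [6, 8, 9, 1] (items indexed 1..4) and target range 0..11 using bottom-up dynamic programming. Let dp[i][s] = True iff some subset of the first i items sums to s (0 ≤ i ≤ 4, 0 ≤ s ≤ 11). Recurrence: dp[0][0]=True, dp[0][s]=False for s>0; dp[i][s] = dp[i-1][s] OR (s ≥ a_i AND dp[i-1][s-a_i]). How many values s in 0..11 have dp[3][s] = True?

i\s   0   1   2   3   4   5   6   7   8   9  10  11
  0   T   F   F   F   F   F   F   F   F   F   F   F
  1   T   F   F   F   F   F   T   F   F   F   F   F
  2   T   F   F   F   F   F   T   F   T   F   F   F
  3   T   F   F   F   F   F   T   F   T   T   F   F
  4   T   T   F   F   F   F   T   T   T   T   T   F

4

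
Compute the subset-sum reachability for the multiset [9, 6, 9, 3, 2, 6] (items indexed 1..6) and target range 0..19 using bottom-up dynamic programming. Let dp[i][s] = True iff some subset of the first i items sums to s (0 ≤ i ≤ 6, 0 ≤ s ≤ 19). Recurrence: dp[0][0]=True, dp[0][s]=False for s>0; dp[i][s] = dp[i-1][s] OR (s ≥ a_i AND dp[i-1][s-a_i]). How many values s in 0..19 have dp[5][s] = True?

13

i\s   0   1   2   3   4   5   6   7   8   9  10  11  12  13  14  15  16  17  18  19
  0   T   F   F   F   F   F   F   F   F   F   F   F   F   F   F   F   F   F   F   F
  1   T   F   F   F   F   F   F   F   F   T   F   F   F   F   F   F   F   F   F   F
  2   T   F   F   F   F   F   T   F   F   T   F   F   F   F   F   T   F   F   F   F
  3   T   F   F   F   F   F   T   F   F   T   F   F   F   F   F   T   F   F   T   F
  4   T   F   F   T   F   F   T   F   F   T   F   F   T   F   F   T   F   F   T   F
  5   T   F   T   T   F   T   T   F   T   T   F   T   T   F   T   T   F   T   T   F
  6   T   F   T   T   F   T   T   F   T   T   F   T   T   F   T   T   F   T   T   F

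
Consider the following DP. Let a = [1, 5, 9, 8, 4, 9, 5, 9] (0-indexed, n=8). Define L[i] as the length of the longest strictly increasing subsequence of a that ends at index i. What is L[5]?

4

   i    0    1    2    3    4    5    6    7
a[i]    1    5    9    8    4    9    5    9
L[i]    1    2    3    3    2    4    3    4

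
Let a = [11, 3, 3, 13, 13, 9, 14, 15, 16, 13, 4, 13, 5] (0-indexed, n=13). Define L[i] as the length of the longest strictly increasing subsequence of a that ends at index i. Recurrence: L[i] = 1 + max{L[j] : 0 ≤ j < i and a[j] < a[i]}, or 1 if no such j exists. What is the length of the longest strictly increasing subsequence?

   i    0    1    2    3    4    5    6    7    8    9   10   11   12
a[i]   11    3    3   13   13    9   14   15   16   13    4   13    5
L[i]    1    1    1    2    2    2    3    4    5    3    2    3    3

5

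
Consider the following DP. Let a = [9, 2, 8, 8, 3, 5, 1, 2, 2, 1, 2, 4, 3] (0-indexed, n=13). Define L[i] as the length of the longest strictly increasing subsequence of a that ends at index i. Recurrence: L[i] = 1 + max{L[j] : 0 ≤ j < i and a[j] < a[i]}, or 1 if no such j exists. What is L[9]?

   i    0    1    2    3    4    5    6    7    8    9   10   11   12
a[i]    9    2    8    8    3    5    1    2    2    1    2    4    3
L[i]    1    1    2    2    2    3    1    2    2    1    2    3    3

1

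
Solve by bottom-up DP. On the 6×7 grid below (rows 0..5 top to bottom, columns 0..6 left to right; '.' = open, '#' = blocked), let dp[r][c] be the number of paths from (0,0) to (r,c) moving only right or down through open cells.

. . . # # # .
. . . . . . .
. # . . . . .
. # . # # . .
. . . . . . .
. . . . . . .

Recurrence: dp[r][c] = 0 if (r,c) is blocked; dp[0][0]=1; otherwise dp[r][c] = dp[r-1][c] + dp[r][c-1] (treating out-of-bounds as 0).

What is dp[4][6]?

r\c   0   1   2   3   4   5   6
  0   1   1   1   0   0   0   0
  1   1   2   3   3   3   3   3
  2   1   0   3   6   9  12  15
  3   1   0   3   0   0  12  27
  4   1   1   4   4   4  16  43
  5   1   2   6  10  14  30  73

43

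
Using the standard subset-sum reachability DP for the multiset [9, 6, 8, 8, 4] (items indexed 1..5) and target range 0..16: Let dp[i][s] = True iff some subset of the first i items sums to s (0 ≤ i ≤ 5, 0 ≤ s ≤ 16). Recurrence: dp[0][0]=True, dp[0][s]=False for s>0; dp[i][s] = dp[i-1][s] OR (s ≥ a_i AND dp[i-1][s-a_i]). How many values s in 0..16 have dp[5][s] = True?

i\s   0   1   2   3   4   5   6   7   8   9  10  11  12  13  14  15  16
  0   T   F   F   F   F   F   F   F   F   F   F   F   F   F   F   F   F
  1   T   F   F   F   F   F   F   F   F   T   F   F   F   F   F   F   F
  2   T   F   F   F   F   F   T   F   F   T   F   F   F   F   F   T   F
  3   T   F   F   F   F   F   T   F   T   T   F   F   F   F   T   T   F
  4   T   F   F   F   F   F   T   F   T   T   F   F   F   F   T   T   T
  5   T   F   F   F   T   F   T   F   T   T   T   F   T   T   T   T   T

11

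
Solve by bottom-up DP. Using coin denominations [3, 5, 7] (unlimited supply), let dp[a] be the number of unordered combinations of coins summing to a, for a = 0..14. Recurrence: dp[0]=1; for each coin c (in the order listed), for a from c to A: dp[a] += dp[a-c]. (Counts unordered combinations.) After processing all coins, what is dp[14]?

after  coin     0     1     2     3     4     5     6     7     8     9    10    11    12    13    14
          3     1     0     0     1     0     0     1     0     0     1     0     0     1     0     0
          5     1     0     0     1     0     1     1     0     1     1     1     1     1     1     1
          7     1     0     0     1     0     1     1     1     1     1     2     1     2     2     2

2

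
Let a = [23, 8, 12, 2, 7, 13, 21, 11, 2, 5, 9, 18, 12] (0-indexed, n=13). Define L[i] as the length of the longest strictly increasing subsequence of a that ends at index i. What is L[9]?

2

   i    0    1    2    3    4    5    6    7    8    9   10   11   12
a[i]   23    8   12    2    7   13   21   11    2    5    9   18   12
L[i]    1    1    2    1    2    3    4    3    1    2    3    4    4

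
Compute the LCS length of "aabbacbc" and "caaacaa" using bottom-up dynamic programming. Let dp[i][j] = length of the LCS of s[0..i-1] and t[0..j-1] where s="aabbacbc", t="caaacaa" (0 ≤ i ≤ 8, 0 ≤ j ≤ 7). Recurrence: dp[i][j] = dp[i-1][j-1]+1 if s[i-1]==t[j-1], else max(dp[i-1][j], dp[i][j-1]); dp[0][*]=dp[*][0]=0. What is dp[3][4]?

   ''  c  a  a  a  c  a  a
''  0  0  0  0  0  0  0  0
 a  0  0  1  1  1  1  1  1
 a  0  0  1  2  2  2  2  2
 b  0  0  1  2  2  2  2  2
 b  0  0  1  2  2  2  2  2
 a  0  0  1  2  3  3  3  3
 c  0  1  1  2  3  4  4  4
 b  0  1  1  2  3  4  4  4
 c  0  1  1  2  3  4  4  4

2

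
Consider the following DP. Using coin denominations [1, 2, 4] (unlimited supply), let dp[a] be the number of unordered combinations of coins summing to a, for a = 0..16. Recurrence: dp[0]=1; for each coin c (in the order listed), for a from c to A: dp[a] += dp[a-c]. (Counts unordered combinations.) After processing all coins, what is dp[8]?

after  coin     0     1     2     3     4     5     6     7     8     9    10    11    12    13    14    15    16
          1     1     1     1     1     1     1     1     1     1     1     1     1     1     1     1     1     1
          2     1     1     2     2     3     3     4     4     5     5     6     6     7     7     8     8     9
          4     1     1     2     2     4     4     6     6     9     9    12    12    16    16    20    20    25

9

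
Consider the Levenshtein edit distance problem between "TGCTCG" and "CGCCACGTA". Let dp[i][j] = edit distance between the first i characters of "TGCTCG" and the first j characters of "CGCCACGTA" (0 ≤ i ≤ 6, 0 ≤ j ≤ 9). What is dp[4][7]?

5

   ''  C  G  C  C  A  C  G  T  A
''  0  1  2  3  4  5  6  7  8  9
 T  1  1  2  3  4  5  6  7  7  8
 G  2  2  1  2  3  4  5  6  7  8
 C  3  2  2  1  2  3  4  5  6  7
 T  4  3  3  2  2  3  4  5  5  6
 C  5  4  4  3  2  3  3  4  5  6
 G  6  5  4  4  3  3  4  3  4  5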